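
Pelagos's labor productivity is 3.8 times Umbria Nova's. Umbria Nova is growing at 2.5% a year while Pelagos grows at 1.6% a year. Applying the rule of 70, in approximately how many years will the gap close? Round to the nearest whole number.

The growth-rate gap is 2.5% − 1.6% = 0.9 percentage points.
So the ratio between them halves every 70/0.9 ≈ 77.78 years.
A 3.8 times gap takes log₂(3.8) ≈ 1.93 halvings to close: 1.93 × 77.78 ≈ 150 years.

about 150 years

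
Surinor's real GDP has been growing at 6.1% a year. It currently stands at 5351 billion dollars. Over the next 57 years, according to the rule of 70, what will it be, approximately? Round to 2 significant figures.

Doubling time ≈ 70/6.1 = 11.48 years.
57 years is 57/11.48 ≈ 4.97 doublings, a factor of 2^4.97 ≈ 31.34.
5351 × 31.34 ≈ 170000 billion dollars.

about 170000 billion dollars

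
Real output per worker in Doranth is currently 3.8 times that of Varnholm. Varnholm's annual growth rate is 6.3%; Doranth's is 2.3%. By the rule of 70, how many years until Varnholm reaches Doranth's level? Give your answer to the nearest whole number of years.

around 34 years

What matters is the difference: 4 pp.
Rule of 70 on the gap: the ratio halves every 70/4 ≈ 17.50 years.
A 3.8 times gap takes log₂(3.8) ≈ 1.93 halvings to close: 1.93 × 17.50 ≈ 34 years.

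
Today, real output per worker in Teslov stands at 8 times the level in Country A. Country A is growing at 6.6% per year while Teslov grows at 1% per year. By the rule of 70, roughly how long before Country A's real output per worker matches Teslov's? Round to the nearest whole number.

Country A gains on Teslov at 6.6% − 1% = 5.6 points a year.
At that relative rate the gap halves every 70/5.6 ≈ 12.50 years.
An 8 times gap closes after 3 halvings: 3 × 12.50 ≈ 38 years.

around 38 years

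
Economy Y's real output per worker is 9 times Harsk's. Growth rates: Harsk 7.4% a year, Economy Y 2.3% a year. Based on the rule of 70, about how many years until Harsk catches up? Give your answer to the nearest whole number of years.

The growth-rate gap is 7.4% − 2.3% = 5.1 percentage points.
So the ratio between them halves every 70/5.1 ≈ 13.73 years.
A 9 times gap takes log₂(9) ≈ 3.17 halvings to close: 3.17 × 13.73 ≈ 44 years.

44 years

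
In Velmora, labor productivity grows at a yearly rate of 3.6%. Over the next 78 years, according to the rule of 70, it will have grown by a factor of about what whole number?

At 3.6% one doubling takes ≈ 19.44 years; 78 years is 4 of them, so ×16.

around 16 times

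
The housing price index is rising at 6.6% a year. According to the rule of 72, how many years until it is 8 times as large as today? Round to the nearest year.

≈ 33 years

One doubling takes 72/6.6 = 10.91 years.
8 = 2^3, so 3 doublings → 33 years.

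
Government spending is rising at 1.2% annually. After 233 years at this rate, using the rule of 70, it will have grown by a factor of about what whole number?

≈ 16 times

At 1.2% one doubling takes ≈ 58.33 years; 233 years is 4 of them, so ×16.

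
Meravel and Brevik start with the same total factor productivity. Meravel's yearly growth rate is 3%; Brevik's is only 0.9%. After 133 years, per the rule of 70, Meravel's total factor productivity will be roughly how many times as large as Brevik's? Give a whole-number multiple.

Meravel pulls ahead at 2.1 pp per year, so the ratio doubles every 70/2.1 ≈ 33.33 years.
In 133 years that's 3.99 doublings: 2^3.99 ≈ 16.

about 16 times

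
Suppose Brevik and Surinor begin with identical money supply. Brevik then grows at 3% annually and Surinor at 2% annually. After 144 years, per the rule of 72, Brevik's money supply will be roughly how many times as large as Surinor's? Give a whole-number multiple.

around 4 times

Brevik pulls ahead at 1 pp per year, so the ratio doubles every 72/1 ≈ 72.00 years.
In 144 years that's 2.00 doublings: 2^2.00 ≈ 4.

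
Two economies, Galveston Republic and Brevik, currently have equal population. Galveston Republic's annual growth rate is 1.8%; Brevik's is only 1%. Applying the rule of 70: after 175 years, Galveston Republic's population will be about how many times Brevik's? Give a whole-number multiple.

Only the 0.8-point difference matters.
70/0.8 ≈ 87.50 years per doubling of the ratio; 175 years gives 2.00 doublings, so ≈ 4×.

4 times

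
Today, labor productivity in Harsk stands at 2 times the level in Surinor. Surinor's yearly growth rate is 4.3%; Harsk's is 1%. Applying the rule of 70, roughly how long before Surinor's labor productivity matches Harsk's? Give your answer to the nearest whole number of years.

The growth-rate gap is 4.3% − 1% = 3.3 percentage points.
So the ratio between them halves every 70/3.3 ≈ 21.21 years.
A 2 times gap closes after 1 halving: 1 × 21.21 ≈ 21 years.

around 21 years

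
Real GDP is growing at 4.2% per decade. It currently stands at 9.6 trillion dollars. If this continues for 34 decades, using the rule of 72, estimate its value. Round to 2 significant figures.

≈ 38 trillion dollars

Doubling time ≈ 72/4.2 = 17.14 decades.
34 decades is 34/17.14 ≈ 1.98 doublings, a factor of 2^1.98 ≈ 3.94.
9.6 × 3.94 ≈ 38 trillion dollars.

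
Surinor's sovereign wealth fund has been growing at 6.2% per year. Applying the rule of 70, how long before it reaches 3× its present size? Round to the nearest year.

≈ 18 years

At 6.2% it doubles every 70/6.2 ≈ 11.29 years.
3× is log₂ 3 ≈ 1.58 doublings, so ≈ 1.58 × 11.29 = 18 years.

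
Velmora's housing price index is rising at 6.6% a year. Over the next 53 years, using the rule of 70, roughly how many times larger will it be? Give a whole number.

32 times

Doubling time ≈ 70/6.6 = 10.61 years.
53/10.61 ≈ 5 doublings, so about 2^5 = 32×.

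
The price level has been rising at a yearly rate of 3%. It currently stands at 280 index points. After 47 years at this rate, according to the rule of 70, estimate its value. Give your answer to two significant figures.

Doubling time ≈ 70/3 = 23.33 years.
47 years is 47/23.33 ≈ 2.01 doublings, a factor of 2^2.01 ≈ 4.03.
280 × 4.03 ≈ 1100 index points.

≈ 1100 index points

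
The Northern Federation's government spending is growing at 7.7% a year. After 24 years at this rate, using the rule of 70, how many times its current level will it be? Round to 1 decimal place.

Doubles every ≈ 9.09 years (70/7.7).
24 years is 2.64 doublings; 2^2.64 ≈ 6.2×.

roughly 6.2 times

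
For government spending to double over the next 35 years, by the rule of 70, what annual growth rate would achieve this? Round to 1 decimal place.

≈ 2.0%

70 / 35 ≈ 2.00, so about 2.0% a year.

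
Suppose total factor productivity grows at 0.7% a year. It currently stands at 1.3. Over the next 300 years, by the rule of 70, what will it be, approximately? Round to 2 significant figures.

Doubling time ≈ 70/0.7 = 100.00 years.
300 years is 300/100.00 ≈ 3.00 doublings, a factor of 2^3.00 ≈ 8.00.
1.3 × 8.00 ≈ 10.

10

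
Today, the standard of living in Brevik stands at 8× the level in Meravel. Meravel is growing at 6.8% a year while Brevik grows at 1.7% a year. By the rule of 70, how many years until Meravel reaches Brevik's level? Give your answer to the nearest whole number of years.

Meravel gains on Brevik at 6.8% − 1.7% = 5.1 points a year.
At that relative rate the gap halves every 70/5.1 ≈ 13.73 years.
An 8× gap closes after 3 halvings: 3 × 13.73 ≈ 41 years.

approximately 41 years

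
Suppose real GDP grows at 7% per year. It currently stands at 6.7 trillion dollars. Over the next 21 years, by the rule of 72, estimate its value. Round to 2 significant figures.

Doubling time ≈ 72/7 = 10.29 years.
21 years is 21/10.29 ≈ 2.04 doublings, a factor of 2^2.04 ≈ 4.11.
6.7 × 4.11 ≈ 28 trillion dollars.

around 28 trillion dollars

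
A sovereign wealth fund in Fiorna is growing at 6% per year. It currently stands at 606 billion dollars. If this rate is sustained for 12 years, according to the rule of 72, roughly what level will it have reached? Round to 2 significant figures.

≈ 1200 billion dollars

It doubles every 72/6 ≈ 12.00 years, so 12 years is 1.00 doublings.
2^1.00 ≈ 2.00; 606 × 2.00 ≈ 1200 billion dollars.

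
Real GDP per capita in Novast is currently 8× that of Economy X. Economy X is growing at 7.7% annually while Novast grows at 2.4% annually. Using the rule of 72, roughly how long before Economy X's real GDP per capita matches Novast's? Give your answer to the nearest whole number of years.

The growth-rate gap is 7.7% − 2.4% = 5.3 percentage points.
So the ratio between them halves every 72/5.3 ≈ 13.58 years.
An 8× gap closes after 3 halvings: 3 × 13.58 ≈ 41 years.

approximately 41 years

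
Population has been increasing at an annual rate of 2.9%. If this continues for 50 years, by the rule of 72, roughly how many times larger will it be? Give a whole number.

72/2.9 ≈ 24.83 years per doubling.
50 years fits 2 doublings: 2^2 = 4.

roughly 4 times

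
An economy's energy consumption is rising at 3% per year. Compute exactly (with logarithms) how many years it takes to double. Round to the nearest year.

t = ln(2) / ln(1 + 0.03) = 0.6931 / 0.029559 ≈ 23.45.
≈ 23 years.

23 years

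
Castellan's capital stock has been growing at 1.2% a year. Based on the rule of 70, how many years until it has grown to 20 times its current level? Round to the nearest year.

One doubling takes 70/1.2 = 58.33 years.
Reaching 20× takes log₂(20) ≈ 4.32 doublings.
4.32 × 58.33 ≈ 252 years.

roughly 252 years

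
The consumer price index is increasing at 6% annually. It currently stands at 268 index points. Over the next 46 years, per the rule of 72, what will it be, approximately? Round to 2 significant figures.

around 3800 index points

Doubling time ≈ 72/6 = 12.00 years.
46 years is 46/12.00 ≈ 3.83 doublings, a factor of 2^3.83 ≈ 14.22.
268 × 14.22 ≈ 3800 index points.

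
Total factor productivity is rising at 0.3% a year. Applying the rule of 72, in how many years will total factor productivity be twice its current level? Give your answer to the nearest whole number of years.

72/0.3 ≈ 240.00, so it doubles roughly every 240 years.

around 240 years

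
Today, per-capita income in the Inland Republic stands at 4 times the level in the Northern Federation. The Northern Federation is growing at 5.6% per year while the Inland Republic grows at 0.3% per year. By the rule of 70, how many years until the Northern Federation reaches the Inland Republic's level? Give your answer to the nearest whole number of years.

26 years

What matters is the difference: 5.3 pp.
Rule of 70 on the gap: the ratio halves every 70/5.3 ≈ 13.21 years.
A 4 times gap closes after 2 halvings: 2 × 13.21 ≈ 26 years.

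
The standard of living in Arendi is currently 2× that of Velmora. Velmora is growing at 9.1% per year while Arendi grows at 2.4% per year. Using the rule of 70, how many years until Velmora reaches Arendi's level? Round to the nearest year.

about 10 years

Velmora gains on Arendi at 9.1% − 2.4% = 6.7 points a year.
At that relative rate the gap halves every 70/6.7 ≈ 10.45 years.
A 2× gap closes after 1 halving: 1 × 10.45 ≈ 10 years.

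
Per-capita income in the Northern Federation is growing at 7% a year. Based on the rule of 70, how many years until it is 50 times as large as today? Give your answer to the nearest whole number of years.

One doubling takes 70/7 = 10.00 years.
50× is log₂ 50 ≈ 5.64 doublings, so ≈ 5.64 × 10.00 = 56 years.

around 56 years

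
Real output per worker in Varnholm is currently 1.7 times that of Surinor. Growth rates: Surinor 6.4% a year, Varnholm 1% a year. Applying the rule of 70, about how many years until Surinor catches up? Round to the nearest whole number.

10 years

Surinor gains on Varnholm at 6.4% − 1% = 5.4 points a year.
At that relative rate the gap halves every 70/5.4 ≈ 12.96 years.
A 1.7 times gap takes log₂(1.7) ≈ 0.77 halvings to close: 0.77 × 12.96 ≈ 10 years.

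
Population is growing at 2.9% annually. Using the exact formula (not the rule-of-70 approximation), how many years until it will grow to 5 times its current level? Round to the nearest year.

t = ln(5) / ln(1 + 0.029) = 1.6094 / 0.028587 ≈ 56.30.
≈ 56 years.

56 years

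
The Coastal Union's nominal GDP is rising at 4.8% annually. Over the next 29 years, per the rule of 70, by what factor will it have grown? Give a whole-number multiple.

70/4.8 ≈ 14.58 years per doubling.
29 years fits 2 doublings: 2^2 = 4.

≈ 4 times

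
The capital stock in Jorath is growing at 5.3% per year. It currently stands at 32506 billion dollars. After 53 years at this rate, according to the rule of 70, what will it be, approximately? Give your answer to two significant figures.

Doubling time ≈ 70/5.3 = 13.21 years.
53 years is 53/13.21 ≈ 4.01 doublings, a factor of 2^4.01 ≈ 16.11.
32506 × 16.11 ≈ 520000 billion dollars.

520000 billion dollars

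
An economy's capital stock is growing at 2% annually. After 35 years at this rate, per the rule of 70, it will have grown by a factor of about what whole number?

roughly 2 times

70/2 ≈ 35.00 years per doubling.
35 years fits 1 doubling: 2^1 = 2.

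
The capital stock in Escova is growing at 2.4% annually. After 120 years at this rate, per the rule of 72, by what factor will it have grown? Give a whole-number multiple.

Doubling time ≈ 72/2.4 = 30.00 years.
120/30.00 ≈ 4 doublings, so about 2^4 = 16×.

≈ 16 times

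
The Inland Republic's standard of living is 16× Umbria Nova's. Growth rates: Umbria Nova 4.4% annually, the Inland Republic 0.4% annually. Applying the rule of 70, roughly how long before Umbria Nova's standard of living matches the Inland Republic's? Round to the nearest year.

roughly 70 years

What matters is the difference: 4 pp.
Rule of 70 on the gap: the ratio halves every 70/4 ≈ 17.50 years.
A 16× gap closes after 4 halvings: 4 × 17.50 ≈ 70 years.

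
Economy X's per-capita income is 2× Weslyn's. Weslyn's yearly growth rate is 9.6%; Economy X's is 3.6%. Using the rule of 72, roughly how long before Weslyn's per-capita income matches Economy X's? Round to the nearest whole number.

roughly 12 years

Weslyn gains on Economy X at 9.6% − 3.6% = 6 points a year.
At that relative rate the gap halves every 72/6 ≈ 12.00 years.
A 2× gap closes after 1 halving: 1 × 12.00 ≈ 12 years.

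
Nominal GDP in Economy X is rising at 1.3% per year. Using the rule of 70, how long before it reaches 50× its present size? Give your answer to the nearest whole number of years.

approximately 304 years

One doubling takes 70/1.3 = 53.85 years.
Reaching 50× takes log₂(50) ≈ 5.64 doublings.
5.64 × 53.85 ≈ 304 years.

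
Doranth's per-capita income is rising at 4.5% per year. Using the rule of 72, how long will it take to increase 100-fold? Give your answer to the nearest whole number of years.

Doubling time ≈ 72/4.5 = 16.00 years.
100× is log₂ 100 ≈ 6.64 doublings, so ≈ 6.64 × 16.00 = 106 years.

around 106 years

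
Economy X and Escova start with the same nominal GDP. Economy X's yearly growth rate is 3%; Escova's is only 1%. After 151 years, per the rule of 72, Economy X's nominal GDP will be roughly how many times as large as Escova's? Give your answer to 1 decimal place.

Rate gap = 3% − 1% = 2 points.
The ratio doubles every 72/2 ≈ 36.00 years.
151/36.00 ≈ 4.19 doublings → ratio ≈ 2^4.19 ≈ 18.3.

roughly 18.3 times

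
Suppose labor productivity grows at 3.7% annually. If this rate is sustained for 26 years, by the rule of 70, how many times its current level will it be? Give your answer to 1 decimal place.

Doubling time ≈ 70/3.7 = 18.92 years.
26 years / 18.92 ≈ 1.37 doublings → factor 2^1.37 ≈ 2.6.

approximately 2.6 times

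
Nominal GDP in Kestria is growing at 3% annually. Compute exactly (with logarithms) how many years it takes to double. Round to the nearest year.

23 years

t = ln(2) / ln(1 + 0.03) = 0.6931 / 0.029559 ≈ 23.45.
≈ 23 years.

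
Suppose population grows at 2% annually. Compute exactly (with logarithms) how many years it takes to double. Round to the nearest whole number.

t = ln(2) / ln(1 + 0.02) = 0.6931 / 0.019803 ≈ 35.00.
≈ 35 years.

35 years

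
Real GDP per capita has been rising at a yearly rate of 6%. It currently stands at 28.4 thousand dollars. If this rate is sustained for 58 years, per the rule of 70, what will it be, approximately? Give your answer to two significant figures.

Doubling time ≈ 70/6 = 11.67 years.
58 years is 58/11.67 ≈ 4.97 doublings, a factor of 2^4.97 ≈ 31.34.
28.4 × 31.34 ≈ 890 thousand dollars.

approximately 890 thousand dollars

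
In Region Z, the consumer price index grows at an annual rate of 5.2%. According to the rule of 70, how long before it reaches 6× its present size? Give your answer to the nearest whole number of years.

approximately 35 years

One doubling takes 70/5.2 = 13.46 years.
6× is log₂ 6 ≈ 2.58 doublings, so ≈ 2.58 × 13.46 = 35 years.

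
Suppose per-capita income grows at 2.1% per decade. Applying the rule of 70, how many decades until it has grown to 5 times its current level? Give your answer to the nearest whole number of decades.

around 77 decades

At 2.1% it doubles every 70/2.1 ≈ 33.33 decades.
Reaching 5× takes log₂(5) ≈ 2.32 doublings.
2.32 × 33.33 ≈ 77 decades.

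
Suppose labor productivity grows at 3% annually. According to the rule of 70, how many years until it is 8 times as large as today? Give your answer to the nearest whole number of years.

Doubling time ≈ 70/3 = 23.33 years.
8 = 2^3, so 3 doublings → 70 years.

70 years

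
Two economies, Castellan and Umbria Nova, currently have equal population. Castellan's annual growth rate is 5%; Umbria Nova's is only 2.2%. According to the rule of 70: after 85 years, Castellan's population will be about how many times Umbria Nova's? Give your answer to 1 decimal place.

Rate gap = 5% − 2.2% = 2.8 points.
The ratio doubles every 70/2.8 ≈ 25.00 years.
85/25.00 ≈ 3.40 doublings → ratio ≈ 2^3.40 ≈ 10.6.

roughly 10.6 times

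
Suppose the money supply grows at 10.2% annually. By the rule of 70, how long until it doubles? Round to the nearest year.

At 10.2%, doubling takes about 70/10.2 = 6.86 years.

roughly 7 years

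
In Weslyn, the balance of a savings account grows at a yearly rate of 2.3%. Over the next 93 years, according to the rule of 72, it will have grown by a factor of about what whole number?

Doubling time ≈ 72/2.3 = 31.30 years.
93/31.30 ≈ 3 doublings, so about 2^3 = 8×.

8 times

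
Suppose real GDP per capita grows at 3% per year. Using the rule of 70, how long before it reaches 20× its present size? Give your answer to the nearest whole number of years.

One doubling takes 70/3 = 23.33 years.
Reaching 20× takes log₂(20) ≈ 4.32 doublings.
4.32 × 23.33 ≈ 101 years.

approximately 101 years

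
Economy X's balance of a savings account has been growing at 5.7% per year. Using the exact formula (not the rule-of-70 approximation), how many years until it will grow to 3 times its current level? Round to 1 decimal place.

19.8 years

t = ln(3) / ln(1 + 0.057) = 1.0986 / 0.055435 ≈ 19.82.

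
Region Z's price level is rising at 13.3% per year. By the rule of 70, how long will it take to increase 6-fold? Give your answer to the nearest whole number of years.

Doubling time ≈ 70/13.3 = 5.26 years.
6× is log₂ 6 ≈ 2.58 doublings, so ≈ 2.58 × 5.26 = 14 years.

approximately 14 years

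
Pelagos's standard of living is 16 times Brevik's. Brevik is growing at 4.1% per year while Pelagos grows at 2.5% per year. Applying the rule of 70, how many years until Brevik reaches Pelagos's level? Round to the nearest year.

roughly 175 years

Brevik gains on Pelagos at 4.1% − 2.5% = 1.6 points a year.
At that relative rate the gap halves every 70/1.6 ≈ 43.75 years.
A 16 times gap closes after 4 halvings: 4 × 43.75 ≈ 175 years.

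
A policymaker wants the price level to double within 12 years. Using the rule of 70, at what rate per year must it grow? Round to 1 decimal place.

around 5.8%

70 / 12 ≈ 5.83, so about 5.8% per year.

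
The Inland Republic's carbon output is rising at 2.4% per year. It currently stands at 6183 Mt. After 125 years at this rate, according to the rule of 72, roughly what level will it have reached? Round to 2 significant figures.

It doubles every 72/2.4 ≈ 30.00 years, so 125 years is 4.17 doublings.
2^4.17 ≈ 18.00; 6183 × 18.00 ≈ 110000 Mt.

about 110000 Mt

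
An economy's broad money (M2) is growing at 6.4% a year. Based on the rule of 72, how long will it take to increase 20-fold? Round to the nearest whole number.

At 6.4% it doubles every 72/6.4 ≈ 11.25 years.
Reaching 20× takes log₂(20) ≈ 4.32 doublings.
4.32 × 11.25 ≈ 49 years.

≈ 49 years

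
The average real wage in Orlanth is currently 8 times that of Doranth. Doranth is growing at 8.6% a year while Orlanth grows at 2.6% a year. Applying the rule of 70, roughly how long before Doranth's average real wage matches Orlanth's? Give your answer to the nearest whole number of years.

The growth-rate gap is 8.6% − 2.6% = 6 percentage points.
So the ratio between them halves every 70/6 ≈ 11.67 years.
An 8 times gap closes after 3 halvings: 3 × 11.67 ≈ 35 years.

35 years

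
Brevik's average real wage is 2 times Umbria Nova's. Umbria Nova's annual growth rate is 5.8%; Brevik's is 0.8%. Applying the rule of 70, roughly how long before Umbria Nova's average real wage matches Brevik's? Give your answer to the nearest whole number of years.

Umbria Nova gains on Brevik at 5.8% − 0.8% = 5 points a year.
At that relative rate the gap halves every 70/5 ≈ 14.00 years.
A 2 times gap closes after 1 halving: 1 × 14.00 ≈ 14 years.

about 14 years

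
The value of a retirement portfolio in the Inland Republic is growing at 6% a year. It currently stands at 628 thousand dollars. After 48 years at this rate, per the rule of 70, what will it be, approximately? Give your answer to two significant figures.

Doubling time ≈ 70/6 = 11.67 years.
48 years is 48/11.67 ≈ 4.11 doublings, a factor of 2^4.11 ≈ 17.27.
628 × 17.27 ≈ 11000 thousand dollars.

≈ 11000 thousand dollars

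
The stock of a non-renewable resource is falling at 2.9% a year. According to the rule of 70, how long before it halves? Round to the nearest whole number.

24 years

Falling at 2.9%, it halves about every 70/2.9 = 24.14 years.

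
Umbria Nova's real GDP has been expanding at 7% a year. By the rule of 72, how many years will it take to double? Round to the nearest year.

≈ 10 years

72/7 ≈ 10.29, so it doubles roughly every 10 years.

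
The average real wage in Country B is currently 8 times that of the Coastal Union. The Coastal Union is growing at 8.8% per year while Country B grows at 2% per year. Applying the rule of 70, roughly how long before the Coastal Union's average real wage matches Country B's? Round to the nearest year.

approximately 31 years

What matters is the difference: 6.8 pp.
Rule of 70 on the gap: the ratio halves every 70/6.8 ≈ 10.29 years.
An 8 times gap closes after 3 halvings: 3 × 10.29 ≈ 31 years.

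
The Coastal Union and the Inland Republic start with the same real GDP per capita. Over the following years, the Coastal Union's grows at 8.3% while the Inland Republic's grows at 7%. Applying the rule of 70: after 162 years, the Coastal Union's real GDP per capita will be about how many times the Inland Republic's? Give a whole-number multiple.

about 8 times

Only the 1.3-point difference matters.
70/1.3 ≈ 53.85 years per doubling of the ratio; 162 years gives 3.01 doublings, so ≈ 8×.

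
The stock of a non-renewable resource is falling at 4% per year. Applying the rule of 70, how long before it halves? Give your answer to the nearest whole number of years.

The rule works in reverse for decay: 70/4 ≈ 17.50 years to halve.

approximately 18 years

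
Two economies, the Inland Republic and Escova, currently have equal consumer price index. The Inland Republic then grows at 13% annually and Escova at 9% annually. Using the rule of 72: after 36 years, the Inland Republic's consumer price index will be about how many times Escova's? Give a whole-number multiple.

Rate gap = 13% − 9% = 4 points.
The ratio doubles every 72/4 ≈ 18.00 years.
36/18.00 ≈ 2.00 doublings → ratio ≈ 2^2.00 ≈ 4.

4 times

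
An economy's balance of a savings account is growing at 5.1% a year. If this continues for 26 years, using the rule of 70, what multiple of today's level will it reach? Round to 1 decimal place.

around 3.7 times

Doubling time ≈ 70/5.1 = 13.73 years.
26 years / 13.73 ≈ 1.89 doublings → factor 2^1.89 ≈ 3.7.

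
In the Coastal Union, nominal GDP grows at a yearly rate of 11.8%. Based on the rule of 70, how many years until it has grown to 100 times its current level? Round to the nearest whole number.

around 39 years

Doubling time ≈ 70/11.8 = 5.93 years.
100× is log₂ 100 ≈ 6.64 doublings, so ≈ 6.64 × 5.93 = 39 years.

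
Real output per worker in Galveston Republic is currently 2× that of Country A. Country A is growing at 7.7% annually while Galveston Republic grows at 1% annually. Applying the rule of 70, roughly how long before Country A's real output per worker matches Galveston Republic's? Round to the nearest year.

Country A gains on Galveston Republic at 7.7% − 1% = 6.7 points a year.
At that relative rate the gap halves every 70/6.7 ≈ 10.45 years.
A 2× gap closes after 1 halving: 1 × 10.45 ≈ 10 years.

about 10 years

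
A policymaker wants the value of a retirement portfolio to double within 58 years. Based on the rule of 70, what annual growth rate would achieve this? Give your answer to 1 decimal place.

70 / 58 ≈ 1.21, so about 1.2% annually.

approximately 1.2%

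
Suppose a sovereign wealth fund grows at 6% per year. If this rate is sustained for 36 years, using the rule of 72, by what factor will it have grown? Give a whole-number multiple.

approximately 8 times

At 6% one doubling takes ≈ 12.00 years; 36 years is 3 of them, so ×8.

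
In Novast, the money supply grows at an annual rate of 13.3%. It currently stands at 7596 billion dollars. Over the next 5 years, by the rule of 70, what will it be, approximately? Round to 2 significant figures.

It doubles every 70/13.3 ≈ 5.26 years, so 5 years is 0.95 doublings.
2^0.95 ≈ 1.93; 7596 × 1.93 ≈ 15000 billion dollars.

15000 billion dollars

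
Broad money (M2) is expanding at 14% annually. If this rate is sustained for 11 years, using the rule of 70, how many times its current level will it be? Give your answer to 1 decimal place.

≈ 4.6 times

Doubling time ≈ 70/14 = 5.00 years.
11 years / 5.00 ≈ 2.20 doublings → factor 2^2.20 ≈ 4.6.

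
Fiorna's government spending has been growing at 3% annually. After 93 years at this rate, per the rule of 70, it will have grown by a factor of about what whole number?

about 16 times

Doubling time ≈ 70/3 = 23.33 years.
93/23.33 ≈ 4 doublings, so about 2^4 = 16×.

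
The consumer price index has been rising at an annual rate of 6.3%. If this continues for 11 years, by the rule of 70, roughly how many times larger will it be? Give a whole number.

≈ 2 times

At 6.3% one doubling takes ≈ 11.11 years; 11 years is 1 of them, so ×2.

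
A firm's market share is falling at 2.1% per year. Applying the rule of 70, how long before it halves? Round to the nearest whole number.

Halving time ≈ 70 / 2.1 = 33.33 → 33 years.

roughly 33 years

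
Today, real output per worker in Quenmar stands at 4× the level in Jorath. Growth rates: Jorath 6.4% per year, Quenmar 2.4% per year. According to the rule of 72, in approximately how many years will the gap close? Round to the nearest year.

roughly 36 years

The growth-rate gap is 6.4% − 2.4% = 4 percentage points.
So the ratio between them halves every 72/4 ≈ 18.00 years.
A 4× gap closes after 2 halvings: 2 × 18.00 ≈ 36 years.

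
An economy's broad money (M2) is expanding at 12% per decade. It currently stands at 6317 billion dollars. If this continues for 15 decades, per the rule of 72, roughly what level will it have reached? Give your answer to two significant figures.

around 36000 billion dollars

Doubling time ≈ 72/12 = 6.00 decades.
15 decades is 15/6.00 ≈ 2.50 doublings, a factor of 2^2.50 ≈ 5.66.
6317 × 5.66 ≈ 36000 billion dollars.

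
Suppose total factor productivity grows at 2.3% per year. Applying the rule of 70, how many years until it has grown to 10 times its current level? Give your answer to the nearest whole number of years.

One doubling takes 70/2.3 = 30.43 years.
10× is log₂ 10 ≈ 3.32 doublings, so ≈ 3.32 × 30.43 = 101 years.

about 101 years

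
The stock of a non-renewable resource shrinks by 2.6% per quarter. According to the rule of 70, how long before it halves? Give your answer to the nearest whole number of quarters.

≈ 27 quarters

The rule works in reverse for decay: 70/2.6 ≈ 26.92 quarters to halve.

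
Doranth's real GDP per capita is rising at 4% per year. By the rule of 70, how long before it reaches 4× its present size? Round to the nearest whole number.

roughly 35 years

Doubling time ≈ 70/4 = 17.50 years.
4× is 2 doublings, so 2 × 17.50 ≈ 35 years.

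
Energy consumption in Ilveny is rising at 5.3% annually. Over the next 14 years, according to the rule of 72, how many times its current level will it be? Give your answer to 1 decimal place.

≈ 2.0 times

Doubling time ≈ 72/5.3 = 13.58 years.
14 years / 13.58 ≈ 1.03 doublings → factor 2^1.03 ≈ 2.0.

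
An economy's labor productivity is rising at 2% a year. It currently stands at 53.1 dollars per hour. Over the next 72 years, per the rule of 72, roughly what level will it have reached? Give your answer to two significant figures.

210 dollars per hour

It doubles every 72/2 ≈ 36.00 years, so 72 years is 2.00 doublings.
2^2.00 ≈ 4.00; 53.1 × 4.00 ≈ 210 dollars per hour.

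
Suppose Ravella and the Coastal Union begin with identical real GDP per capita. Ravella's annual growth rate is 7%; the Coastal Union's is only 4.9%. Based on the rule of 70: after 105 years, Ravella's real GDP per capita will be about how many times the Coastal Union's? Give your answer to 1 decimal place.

approximately 8.9 times

Ravella pulls ahead at 2.1 pp per year, so the ratio doubles every 70/2.1 ≈ 33.33 years.
In 105 years that's 3.15 doublings: 2^3.15 ≈ 8.9.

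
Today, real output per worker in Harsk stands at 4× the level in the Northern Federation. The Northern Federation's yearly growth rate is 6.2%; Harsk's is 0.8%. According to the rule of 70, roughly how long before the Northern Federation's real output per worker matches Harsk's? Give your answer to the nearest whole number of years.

What matters is the difference: 5.4 pp.
Rule of 70 on the gap: the ratio halves every 70/5.4 ≈ 12.96 years.
A 4× gap closes after 2 halvings: 2 × 12.96 ≈ 26 years.

roughly 26 years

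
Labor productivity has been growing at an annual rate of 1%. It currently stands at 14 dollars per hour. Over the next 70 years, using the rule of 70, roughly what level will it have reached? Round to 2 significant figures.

about 28 dollars per hour

Doubling time ≈ 70/1 = 70.00 years.
70 years is 70/70.00 ≈ 1.00 doublings, a factor of 2^1.00 ≈ 2.00.
14 × 2.00 ≈ 28 dollars per hour.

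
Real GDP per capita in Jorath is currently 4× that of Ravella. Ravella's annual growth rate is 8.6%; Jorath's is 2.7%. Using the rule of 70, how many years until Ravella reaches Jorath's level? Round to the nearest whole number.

What matters is the difference: 5.9 pp.
Rule of 70 on the gap: the ratio halves every 70/5.9 ≈ 11.86 years.
A 4× gap closes after 2 halvings: 2 × 11.86 ≈ 24 years.

around 24 years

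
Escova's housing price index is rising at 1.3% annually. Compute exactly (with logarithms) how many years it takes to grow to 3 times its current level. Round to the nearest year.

t = ln(3) / ln(1 + 0.013) = 1.0986 / 0.012916 ≈ 85.06.
≈ 85 years.

85 years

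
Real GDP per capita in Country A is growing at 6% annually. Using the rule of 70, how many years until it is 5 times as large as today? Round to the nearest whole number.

One doubling takes 70/6 = 11.67 years.
5× is log₂ 5 ≈ 2.32 doublings, so ≈ 2.32 × 11.67 = 27 years.

≈ 27 years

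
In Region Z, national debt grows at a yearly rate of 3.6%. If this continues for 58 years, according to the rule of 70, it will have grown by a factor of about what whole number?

approximately 8 times

Doubling time ≈ 70/3.6 = 19.44 years.
58/19.44 ≈ 3 doublings, so about 2^3 = 8×.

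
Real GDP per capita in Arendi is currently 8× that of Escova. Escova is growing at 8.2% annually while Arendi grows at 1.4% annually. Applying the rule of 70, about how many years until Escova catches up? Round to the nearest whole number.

31 years

Escova gains on Arendi at 8.2% − 1.4% = 6.8 points a year.
At that relative rate the gap halves every 70/6.8 ≈ 10.29 years.
An 8× gap closes after 3 halvings: 3 × 10.29 ≈ 31 years.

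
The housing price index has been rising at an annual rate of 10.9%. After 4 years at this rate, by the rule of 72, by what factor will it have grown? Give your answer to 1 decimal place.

≈ 1.5 times

Doubles every ≈ 6.61 years (72/10.9).
4 years is 0.61 doublings; 2^0.61 ≈ 1.5×.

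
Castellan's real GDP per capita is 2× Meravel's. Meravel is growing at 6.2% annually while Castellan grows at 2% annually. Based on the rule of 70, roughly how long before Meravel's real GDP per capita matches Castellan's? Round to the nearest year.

Meravel gains on Castellan at 6.2% − 2% = 4.2 points a year.
At that relative rate the gap halves every 70/4.2 ≈ 16.67 years.
A 2× gap closes after 1 halving: 1 × 16.67 ≈ 17 years.

about 17 years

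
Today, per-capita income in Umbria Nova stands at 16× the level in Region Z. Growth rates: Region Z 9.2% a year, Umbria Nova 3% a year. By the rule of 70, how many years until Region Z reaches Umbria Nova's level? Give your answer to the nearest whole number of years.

Region Z gains on Umbria Nova at 9.2% − 3% = 6.2 points a year.
At that relative rate the gap halves every 70/6.2 ≈ 11.29 years.
A 16× gap closes after 4 halvings: 4 × 11.29 ≈ 45 years.

around 45 years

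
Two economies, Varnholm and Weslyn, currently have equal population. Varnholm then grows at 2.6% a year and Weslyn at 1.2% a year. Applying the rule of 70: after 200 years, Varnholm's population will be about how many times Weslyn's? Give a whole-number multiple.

Rate gap = 2.6% − 1.2% = 1.4 points.
The ratio doubles every 70/1.4 ≈ 50.00 years.
200/50.00 ≈ 4.00 doublings → ratio ≈ 2^4.00 ≈ 16.

roughly 16 times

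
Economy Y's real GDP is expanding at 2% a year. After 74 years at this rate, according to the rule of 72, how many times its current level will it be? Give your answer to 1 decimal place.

about 4.2 times

Doubles every ≈ 36.00 years (72/2).
74 years is 2.06 doublings; 2^2.06 ≈ 4.2×.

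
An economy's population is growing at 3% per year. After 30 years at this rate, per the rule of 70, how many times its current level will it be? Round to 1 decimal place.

Doubles every ≈ 23.33 years (70/3).
30 years is 1.29 doublings; 2^1.29 ≈ 2.4×.

roughly 2.4 times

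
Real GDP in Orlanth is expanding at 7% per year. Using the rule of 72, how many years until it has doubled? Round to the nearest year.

Doubling time ≈ 72 / 7 = 10.29 years.

10 years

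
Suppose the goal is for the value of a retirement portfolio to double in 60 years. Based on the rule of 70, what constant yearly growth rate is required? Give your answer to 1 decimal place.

around 1.2% per year

70 / 60 ≈ 1.17, so about 1.2% per year.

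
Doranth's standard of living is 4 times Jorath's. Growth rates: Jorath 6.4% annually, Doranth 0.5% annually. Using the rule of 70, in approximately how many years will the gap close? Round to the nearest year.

around 24 years

What matters is the difference: 5.9 pp.
Rule of 70 on the gap: the ratio halves every 70/5.9 ≈ 11.86 years.
A 4 times gap closes after 2 halvings: 2 × 11.86 ≈ 24 years.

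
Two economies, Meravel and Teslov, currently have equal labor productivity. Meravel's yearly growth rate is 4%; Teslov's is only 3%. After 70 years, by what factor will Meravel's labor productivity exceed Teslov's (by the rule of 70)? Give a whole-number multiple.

Meravel pulls ahead at 1 pp per year, so the ratio doubles every 70/1 ≈ 70.00 years.
In 70 years that's 1.00 doublings: 2^1.00 ≈ 2.

around 2 times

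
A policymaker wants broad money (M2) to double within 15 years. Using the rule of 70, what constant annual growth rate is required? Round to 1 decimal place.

approximately 4.7%

70 / 15 ≈ 4.67, so about 4.7% annually.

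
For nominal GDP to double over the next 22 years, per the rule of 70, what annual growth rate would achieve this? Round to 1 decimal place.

≈ 3.2%

70 / 22 ≈ 3.18, so about 3.2% annually.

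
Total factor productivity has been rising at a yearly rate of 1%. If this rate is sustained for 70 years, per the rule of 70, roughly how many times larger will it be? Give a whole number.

At 1% one doubling takes ≈ 70.00 years; 70 years is 1 of them, so ×2.

roughly 2 times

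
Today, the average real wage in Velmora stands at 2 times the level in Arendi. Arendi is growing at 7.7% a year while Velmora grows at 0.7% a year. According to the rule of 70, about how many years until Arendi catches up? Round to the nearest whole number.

The growth-rate gap is 7.7% − 0.7% = 7 percentage points.
So the ratio between them halves every 70/7 ≈ 10.00 years.
A 2 times gap closes after 1 halving: 1 × 10.00 ≈ 10 years.

approximately 10 years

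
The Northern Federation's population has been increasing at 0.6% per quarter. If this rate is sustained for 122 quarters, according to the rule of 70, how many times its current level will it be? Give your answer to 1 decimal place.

Doubling time ≈ 70/0.6 = 116.67 quarters.
122 quarters / 116.67 ≈ 1.05 doublings → factor 2^1.05 ≈ 2.1.

around 2.1 times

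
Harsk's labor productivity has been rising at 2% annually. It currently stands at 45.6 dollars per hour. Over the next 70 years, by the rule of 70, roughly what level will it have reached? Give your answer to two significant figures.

approximately 180 dollars per hour

Doubling time ≈ 70/2 = 35.00 years.
70 years is 70/35.00 ≈ 2.00 doublings, a factor of 2^2.00 ≈ 4.00.
45.6 × 4.00 ≈ 180 dollars per hour.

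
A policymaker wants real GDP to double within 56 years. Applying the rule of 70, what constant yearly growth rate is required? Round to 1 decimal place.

70 / 56 ≈ 1.25, so about 1.3% per year.

1.3%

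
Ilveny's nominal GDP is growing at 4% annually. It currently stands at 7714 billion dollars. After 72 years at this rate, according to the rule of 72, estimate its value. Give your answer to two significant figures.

Doubling time ≈ 72/4 = 18.00 years.
72 years is 72/18.00 ≈ 4.00 doublings, a factor of 2^4.00 ≈ 16.00.
7714 × 16.00 ≈ 120000 billion dollars.

approximately 120000 billion dollars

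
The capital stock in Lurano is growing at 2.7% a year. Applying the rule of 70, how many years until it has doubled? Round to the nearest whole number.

Doubling time ≈ 70 / 2.7 = 25.93 years.

about 26 years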